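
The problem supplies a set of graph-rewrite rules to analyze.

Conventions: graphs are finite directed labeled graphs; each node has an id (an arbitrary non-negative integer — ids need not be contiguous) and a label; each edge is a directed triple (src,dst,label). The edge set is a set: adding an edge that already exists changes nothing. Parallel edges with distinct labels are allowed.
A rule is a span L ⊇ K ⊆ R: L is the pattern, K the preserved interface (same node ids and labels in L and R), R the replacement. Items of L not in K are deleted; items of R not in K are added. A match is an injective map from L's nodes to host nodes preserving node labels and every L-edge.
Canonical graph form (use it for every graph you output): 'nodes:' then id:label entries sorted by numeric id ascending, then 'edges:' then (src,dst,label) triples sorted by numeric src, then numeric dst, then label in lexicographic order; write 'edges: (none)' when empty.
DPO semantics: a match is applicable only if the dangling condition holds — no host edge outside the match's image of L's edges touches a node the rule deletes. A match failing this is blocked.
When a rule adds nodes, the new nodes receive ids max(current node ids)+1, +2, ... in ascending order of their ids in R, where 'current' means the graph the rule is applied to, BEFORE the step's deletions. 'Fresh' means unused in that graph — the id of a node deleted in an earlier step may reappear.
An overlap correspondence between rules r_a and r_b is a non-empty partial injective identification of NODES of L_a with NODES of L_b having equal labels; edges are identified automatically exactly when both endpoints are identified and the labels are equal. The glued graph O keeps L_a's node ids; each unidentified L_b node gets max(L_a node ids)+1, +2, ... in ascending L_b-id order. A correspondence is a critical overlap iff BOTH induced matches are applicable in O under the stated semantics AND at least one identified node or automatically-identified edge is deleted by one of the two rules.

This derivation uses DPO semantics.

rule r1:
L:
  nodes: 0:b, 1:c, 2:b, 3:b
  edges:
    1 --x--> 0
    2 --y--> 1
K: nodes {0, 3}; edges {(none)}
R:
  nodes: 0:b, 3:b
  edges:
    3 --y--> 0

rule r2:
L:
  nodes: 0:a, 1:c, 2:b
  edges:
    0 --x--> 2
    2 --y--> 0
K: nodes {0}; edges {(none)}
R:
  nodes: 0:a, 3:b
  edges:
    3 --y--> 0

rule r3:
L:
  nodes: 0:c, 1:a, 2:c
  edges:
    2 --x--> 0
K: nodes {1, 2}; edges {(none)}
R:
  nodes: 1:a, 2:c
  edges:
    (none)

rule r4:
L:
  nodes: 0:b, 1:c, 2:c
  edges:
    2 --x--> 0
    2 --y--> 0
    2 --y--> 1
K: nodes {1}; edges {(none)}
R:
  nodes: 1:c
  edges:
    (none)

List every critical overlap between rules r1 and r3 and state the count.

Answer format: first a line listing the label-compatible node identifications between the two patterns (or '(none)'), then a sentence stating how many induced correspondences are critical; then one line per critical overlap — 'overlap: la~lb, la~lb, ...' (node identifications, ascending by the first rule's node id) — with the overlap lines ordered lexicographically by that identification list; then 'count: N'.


label-compatible node identifications between L(r1) and L(r3): 1~0, 1~2
0 of the induced correspondences are critical overlaps of r1 and r3.
count: 0


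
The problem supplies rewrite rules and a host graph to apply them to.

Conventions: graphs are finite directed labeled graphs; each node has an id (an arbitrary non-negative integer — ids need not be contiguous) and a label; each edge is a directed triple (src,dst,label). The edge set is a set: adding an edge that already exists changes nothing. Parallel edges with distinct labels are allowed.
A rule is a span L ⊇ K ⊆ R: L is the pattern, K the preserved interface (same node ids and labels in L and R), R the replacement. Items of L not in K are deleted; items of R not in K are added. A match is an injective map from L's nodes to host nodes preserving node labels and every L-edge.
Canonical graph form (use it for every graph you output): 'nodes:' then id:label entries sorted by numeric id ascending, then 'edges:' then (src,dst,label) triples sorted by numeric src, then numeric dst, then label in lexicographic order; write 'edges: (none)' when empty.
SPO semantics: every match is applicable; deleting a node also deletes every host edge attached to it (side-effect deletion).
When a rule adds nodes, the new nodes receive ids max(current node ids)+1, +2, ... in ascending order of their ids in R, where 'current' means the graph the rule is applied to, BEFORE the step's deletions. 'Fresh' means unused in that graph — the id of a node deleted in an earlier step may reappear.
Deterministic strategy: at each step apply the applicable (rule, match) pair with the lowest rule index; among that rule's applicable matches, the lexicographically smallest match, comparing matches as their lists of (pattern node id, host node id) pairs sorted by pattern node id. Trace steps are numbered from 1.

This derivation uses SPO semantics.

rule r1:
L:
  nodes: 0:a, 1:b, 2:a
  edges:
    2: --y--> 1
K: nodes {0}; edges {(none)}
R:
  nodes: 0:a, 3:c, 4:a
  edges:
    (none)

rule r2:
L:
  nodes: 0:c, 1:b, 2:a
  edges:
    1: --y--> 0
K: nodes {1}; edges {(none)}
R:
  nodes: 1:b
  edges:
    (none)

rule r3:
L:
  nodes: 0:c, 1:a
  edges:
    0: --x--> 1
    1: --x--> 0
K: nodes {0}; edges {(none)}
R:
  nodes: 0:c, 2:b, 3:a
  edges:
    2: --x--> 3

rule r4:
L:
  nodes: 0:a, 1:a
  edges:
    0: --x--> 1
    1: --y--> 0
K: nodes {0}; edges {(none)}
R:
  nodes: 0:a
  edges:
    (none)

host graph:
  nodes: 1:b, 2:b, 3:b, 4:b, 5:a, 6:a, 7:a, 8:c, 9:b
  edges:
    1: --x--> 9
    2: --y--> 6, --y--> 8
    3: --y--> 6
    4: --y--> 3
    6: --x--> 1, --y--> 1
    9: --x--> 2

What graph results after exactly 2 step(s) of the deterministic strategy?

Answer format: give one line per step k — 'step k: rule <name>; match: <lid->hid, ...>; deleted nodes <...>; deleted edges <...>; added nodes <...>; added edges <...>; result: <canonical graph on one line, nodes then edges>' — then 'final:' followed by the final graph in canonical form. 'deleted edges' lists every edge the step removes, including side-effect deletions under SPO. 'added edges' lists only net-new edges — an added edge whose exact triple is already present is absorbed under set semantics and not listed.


step 1: rule r1; match: 0->5, 1->1, 2->6; deleted nodes 1, 6; deleted edges (1,9,x); (2,6,y); (3,6,y); (6,1,x); (6,1,y); added nodes 10, 11; added edges (none); result: nodes: 2:b, 3:b, 4:b, 5:a, 7:a, 8:c, 9:b, 10:c, 11:a edges: (2,8,y); (4,3,y); (9,2,x)
step 2: rule r2; match: 0->8, 1->2, 2->5; deleted nodes 5, 8; deleted edges (2,8,y); added nodes (none); added edges (none); result: nodes: 2:b, 3:b, 4:b, 7:a, 9:b, 10:c, 11:a edges: (4,3,y); (9,2,x)
final:
nodes: 2:b, 3:b, 4:b, 7:a, 9:b, 10:c, 11:a
edges: (4,3,y); (9,2,x)


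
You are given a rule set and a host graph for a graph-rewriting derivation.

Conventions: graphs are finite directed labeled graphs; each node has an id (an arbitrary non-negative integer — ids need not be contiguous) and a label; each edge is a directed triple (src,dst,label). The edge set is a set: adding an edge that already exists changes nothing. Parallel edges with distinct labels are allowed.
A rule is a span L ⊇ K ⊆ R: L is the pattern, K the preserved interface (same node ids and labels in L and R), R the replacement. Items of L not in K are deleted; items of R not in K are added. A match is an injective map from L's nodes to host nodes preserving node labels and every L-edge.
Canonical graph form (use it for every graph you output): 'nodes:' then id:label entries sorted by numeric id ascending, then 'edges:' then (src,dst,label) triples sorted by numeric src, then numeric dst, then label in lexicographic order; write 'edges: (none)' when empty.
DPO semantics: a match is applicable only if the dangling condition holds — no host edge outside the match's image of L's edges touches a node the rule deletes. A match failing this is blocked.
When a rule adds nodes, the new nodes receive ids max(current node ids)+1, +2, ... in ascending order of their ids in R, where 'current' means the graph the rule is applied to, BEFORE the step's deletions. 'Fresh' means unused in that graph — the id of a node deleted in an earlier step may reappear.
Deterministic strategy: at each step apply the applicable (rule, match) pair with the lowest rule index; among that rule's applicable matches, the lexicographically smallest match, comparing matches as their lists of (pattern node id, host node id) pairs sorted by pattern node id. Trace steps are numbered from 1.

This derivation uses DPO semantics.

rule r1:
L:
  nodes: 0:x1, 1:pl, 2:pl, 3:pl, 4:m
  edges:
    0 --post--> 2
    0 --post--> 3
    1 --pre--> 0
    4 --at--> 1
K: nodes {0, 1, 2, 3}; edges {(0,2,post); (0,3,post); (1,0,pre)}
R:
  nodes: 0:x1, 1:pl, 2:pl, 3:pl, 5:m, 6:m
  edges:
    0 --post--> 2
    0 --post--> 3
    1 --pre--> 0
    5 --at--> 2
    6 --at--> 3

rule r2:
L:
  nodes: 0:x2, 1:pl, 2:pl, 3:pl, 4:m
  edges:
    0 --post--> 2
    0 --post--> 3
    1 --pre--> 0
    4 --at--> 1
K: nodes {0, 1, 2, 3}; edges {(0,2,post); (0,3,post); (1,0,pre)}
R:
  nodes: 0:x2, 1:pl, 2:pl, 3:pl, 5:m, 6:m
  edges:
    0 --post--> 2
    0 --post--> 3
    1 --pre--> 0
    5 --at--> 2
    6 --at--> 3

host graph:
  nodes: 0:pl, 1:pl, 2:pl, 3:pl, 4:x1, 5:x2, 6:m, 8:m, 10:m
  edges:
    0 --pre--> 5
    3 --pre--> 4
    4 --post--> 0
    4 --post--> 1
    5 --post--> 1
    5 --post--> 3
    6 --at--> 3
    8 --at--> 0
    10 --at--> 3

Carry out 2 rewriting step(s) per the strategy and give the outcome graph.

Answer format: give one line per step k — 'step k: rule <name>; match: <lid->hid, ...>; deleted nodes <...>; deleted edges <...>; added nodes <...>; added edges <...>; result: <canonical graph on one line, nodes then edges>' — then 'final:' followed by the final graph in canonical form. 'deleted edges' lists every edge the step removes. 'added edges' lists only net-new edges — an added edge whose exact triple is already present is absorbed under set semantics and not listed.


step 1: rule r1; match: 0->4, 1->3, 2->0, 3->1, 4->6; deleted nodes 6; deleted edges (6,3,at); added nodes 11, 12; added edges (11,0,at); (12,1,at); result: nodes: 0:pl, 1:pl, 2:pl, 3:pl, 4:x1, 5:x2, 8:m, 10:m, 11:m, 12:m edges: (0,5,pre); (3,4,pre); (4,0,post); (4,1,post); (5,1,post); (5,3,post); (8,0,at); (10,3,at); (11,0,at); (12,1,at)
step 2: rule r1; match: 0->4, 1->3, 2->0, 3->1, 4->10; deleted nodes 10; deleted edges (10,3,at); added nodes 13, 14; added edges (13,0,at); (14,1,at); result: nodes: 0:pl, 1:pl, 2:pl, 3:pl, 4:x1, 5:x2, 8:m, 11:m, 12:m, 13:m, 14:m edges: (0,5,pre); (3,4,pre); (4,0,post); (4,1,post); (5,1,post); (5,3,post); (8,0,at); (11,0,at); (12,1,at); (13,0,at); (14,1,at)
final:
nodes: 0:pl, 1:pl, 2:pl, 3:pl, 4:x1, 5:x2, 8:m, 11:m, 12:m, 13:m, 14:m
edges: (0,5,pre); (3,4,pre); (4,0,post); (4,1,post); (5,1,post); (5,3,post); (8,0,at); (11,0,at); (12,1,at); (13,0,at); (14,1,at)


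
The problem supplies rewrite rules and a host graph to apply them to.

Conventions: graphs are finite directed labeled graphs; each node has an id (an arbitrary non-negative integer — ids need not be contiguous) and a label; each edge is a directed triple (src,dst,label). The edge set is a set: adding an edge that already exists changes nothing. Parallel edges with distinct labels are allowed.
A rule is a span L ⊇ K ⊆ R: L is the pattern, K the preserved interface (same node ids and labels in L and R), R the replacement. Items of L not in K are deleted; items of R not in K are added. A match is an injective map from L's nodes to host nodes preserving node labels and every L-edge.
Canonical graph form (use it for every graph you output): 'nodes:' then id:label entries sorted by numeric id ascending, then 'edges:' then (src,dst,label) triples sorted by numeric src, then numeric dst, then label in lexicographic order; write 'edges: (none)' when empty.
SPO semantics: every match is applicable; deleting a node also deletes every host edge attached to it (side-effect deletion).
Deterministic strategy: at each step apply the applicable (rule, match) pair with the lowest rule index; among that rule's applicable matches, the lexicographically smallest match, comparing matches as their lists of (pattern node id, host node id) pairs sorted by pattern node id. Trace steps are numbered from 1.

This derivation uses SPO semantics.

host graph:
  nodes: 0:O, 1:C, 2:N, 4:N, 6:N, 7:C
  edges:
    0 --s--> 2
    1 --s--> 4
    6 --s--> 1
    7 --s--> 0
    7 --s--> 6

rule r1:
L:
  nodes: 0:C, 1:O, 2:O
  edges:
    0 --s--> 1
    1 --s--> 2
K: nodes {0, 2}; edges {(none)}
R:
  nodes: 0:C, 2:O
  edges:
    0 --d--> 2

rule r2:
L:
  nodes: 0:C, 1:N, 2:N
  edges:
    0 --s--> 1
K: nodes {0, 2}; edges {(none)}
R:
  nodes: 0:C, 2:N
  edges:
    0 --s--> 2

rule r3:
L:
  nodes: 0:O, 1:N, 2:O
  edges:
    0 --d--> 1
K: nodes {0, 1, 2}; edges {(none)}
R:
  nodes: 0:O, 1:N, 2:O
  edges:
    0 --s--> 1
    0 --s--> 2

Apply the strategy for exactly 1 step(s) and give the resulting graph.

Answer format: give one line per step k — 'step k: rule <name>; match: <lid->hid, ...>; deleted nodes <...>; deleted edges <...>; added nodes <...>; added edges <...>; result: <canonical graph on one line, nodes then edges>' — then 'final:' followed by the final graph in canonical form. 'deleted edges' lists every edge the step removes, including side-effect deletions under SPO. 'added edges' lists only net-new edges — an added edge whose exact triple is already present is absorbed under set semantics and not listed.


step 1: rule r2; match: 0->1, 1->4, 2->2; deleted nodes 4; deleted edges (1,4,s); added nodes (none); added edges (1,2,s); result: nodes: 0:O, 1:C, 2:N, 6:N, 7:C edges: (0,2,s); (1,2,s); (6,1,s); (7,0,s); (7,6,s)
final:
nodes: 0:O, 1:C, 2:N, 6:N, 7:C
edges: (0,2,s); (1,2,s); (6,1,s); (7,0,s); (7,6,s)


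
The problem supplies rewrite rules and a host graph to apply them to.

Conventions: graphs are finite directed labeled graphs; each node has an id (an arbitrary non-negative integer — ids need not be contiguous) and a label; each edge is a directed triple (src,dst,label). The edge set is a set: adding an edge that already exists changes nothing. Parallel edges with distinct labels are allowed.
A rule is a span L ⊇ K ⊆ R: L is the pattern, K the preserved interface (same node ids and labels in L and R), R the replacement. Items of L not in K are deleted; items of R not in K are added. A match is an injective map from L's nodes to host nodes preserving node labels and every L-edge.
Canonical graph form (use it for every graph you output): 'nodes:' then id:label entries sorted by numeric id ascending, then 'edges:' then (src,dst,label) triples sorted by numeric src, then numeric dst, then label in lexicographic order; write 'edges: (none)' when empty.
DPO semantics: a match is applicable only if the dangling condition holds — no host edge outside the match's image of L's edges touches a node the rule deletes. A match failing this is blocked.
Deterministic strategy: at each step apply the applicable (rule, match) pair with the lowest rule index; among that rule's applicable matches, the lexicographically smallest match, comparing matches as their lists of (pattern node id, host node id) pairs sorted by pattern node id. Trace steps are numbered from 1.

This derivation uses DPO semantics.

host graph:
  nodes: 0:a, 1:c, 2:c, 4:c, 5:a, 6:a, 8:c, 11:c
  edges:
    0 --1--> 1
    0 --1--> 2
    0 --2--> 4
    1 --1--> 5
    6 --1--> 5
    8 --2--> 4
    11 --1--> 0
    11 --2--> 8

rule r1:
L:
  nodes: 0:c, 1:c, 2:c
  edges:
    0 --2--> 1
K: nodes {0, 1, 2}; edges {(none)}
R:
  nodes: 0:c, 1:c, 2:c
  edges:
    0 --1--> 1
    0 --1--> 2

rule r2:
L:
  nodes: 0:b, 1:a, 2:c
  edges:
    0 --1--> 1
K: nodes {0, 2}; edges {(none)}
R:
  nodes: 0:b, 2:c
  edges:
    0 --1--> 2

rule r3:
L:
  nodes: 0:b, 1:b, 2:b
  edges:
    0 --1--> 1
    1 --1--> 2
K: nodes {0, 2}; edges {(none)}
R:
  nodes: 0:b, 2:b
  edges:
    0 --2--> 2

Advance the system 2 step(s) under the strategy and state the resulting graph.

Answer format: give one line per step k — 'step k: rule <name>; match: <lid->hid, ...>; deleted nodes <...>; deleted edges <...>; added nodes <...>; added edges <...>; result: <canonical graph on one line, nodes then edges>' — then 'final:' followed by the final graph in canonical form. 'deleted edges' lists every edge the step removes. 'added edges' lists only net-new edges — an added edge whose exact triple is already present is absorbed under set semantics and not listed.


step 1: rule r1; match: 0->8, 1->4, 2->1; deleted nodes (none); deleted edges (8,4,2); added nodes (none); added edges (8,1,1); (8,4,1); result: nodes: 0:a, 1:c, 2:c, 4:c, 5:a, 6:a, 8:c, 11:c edges: (0,1,1); (0,2,1); (0,4,2); (1,5,1); (6,5,1); (8,1,1); (8,4,1); (11,0,1); (11,8,2)
step 2: rule r1; match: 0->11, 1->8, 2->1; deleted nodes (none); deleted edges (11,8,2); added nodes (none); added edges (11,1,1); (11,8,1); result: nodes: 0:a, 1:c, 2:c, 4:c, 5:a, 6:a, 8:c, 11:c edges: (0,1,1); (0,2,1); (0,4,2); (1,5,1); (6,5,1); (8,1,1); (8,4,1); (11,0,1); (11,1,1); (11,8,1)
final:
nodes: 0:a, 1:c, 2:c, 4:c, 5:a, 6:a, 8:c, 11:c
edges: (0,1,1); (0,2,1); (0,4,2); (1,5,1); (6,5,1); (8,1,1); (8,4,1); (11,0,1); (11,1,1); (11,8,1)


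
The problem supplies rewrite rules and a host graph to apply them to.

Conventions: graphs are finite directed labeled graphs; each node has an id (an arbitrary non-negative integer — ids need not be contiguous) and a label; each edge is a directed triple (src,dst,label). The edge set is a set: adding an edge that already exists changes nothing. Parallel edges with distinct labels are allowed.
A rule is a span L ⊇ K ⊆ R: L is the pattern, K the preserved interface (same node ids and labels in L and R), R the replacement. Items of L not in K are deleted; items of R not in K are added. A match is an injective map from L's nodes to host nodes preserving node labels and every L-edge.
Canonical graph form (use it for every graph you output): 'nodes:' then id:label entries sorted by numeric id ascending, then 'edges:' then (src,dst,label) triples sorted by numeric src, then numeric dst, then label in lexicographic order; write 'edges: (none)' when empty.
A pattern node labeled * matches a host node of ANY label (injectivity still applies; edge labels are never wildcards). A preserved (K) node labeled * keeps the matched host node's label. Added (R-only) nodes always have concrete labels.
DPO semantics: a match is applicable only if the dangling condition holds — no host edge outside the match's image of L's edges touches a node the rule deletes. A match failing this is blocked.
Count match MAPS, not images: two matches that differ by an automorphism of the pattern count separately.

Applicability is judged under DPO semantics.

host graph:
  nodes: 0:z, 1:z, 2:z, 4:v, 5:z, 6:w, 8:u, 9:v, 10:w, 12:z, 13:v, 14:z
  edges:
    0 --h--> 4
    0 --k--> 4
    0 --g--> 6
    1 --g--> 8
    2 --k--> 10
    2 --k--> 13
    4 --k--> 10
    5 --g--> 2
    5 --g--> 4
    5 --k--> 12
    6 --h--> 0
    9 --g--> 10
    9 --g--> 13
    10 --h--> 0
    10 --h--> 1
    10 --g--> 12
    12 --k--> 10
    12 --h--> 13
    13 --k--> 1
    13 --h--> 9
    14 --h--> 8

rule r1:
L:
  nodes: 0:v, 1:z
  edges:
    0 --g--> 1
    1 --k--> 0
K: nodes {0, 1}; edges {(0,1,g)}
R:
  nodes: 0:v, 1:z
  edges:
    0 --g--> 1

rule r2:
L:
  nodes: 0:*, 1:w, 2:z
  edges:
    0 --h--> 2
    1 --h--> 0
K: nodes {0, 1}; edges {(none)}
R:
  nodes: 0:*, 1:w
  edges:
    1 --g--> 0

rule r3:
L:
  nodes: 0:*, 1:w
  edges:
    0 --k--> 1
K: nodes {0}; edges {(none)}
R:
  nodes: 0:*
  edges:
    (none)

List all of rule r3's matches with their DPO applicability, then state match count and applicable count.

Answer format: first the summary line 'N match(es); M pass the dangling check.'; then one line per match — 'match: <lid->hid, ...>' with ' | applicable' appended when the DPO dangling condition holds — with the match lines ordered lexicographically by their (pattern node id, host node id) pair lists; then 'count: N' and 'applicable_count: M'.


3 match(es); 0 pass the dangling check.
match: 0->2, 1->10
match: 0->4, 1->10
match: 0->12, 1->10
count: 3
applicable_count: 0


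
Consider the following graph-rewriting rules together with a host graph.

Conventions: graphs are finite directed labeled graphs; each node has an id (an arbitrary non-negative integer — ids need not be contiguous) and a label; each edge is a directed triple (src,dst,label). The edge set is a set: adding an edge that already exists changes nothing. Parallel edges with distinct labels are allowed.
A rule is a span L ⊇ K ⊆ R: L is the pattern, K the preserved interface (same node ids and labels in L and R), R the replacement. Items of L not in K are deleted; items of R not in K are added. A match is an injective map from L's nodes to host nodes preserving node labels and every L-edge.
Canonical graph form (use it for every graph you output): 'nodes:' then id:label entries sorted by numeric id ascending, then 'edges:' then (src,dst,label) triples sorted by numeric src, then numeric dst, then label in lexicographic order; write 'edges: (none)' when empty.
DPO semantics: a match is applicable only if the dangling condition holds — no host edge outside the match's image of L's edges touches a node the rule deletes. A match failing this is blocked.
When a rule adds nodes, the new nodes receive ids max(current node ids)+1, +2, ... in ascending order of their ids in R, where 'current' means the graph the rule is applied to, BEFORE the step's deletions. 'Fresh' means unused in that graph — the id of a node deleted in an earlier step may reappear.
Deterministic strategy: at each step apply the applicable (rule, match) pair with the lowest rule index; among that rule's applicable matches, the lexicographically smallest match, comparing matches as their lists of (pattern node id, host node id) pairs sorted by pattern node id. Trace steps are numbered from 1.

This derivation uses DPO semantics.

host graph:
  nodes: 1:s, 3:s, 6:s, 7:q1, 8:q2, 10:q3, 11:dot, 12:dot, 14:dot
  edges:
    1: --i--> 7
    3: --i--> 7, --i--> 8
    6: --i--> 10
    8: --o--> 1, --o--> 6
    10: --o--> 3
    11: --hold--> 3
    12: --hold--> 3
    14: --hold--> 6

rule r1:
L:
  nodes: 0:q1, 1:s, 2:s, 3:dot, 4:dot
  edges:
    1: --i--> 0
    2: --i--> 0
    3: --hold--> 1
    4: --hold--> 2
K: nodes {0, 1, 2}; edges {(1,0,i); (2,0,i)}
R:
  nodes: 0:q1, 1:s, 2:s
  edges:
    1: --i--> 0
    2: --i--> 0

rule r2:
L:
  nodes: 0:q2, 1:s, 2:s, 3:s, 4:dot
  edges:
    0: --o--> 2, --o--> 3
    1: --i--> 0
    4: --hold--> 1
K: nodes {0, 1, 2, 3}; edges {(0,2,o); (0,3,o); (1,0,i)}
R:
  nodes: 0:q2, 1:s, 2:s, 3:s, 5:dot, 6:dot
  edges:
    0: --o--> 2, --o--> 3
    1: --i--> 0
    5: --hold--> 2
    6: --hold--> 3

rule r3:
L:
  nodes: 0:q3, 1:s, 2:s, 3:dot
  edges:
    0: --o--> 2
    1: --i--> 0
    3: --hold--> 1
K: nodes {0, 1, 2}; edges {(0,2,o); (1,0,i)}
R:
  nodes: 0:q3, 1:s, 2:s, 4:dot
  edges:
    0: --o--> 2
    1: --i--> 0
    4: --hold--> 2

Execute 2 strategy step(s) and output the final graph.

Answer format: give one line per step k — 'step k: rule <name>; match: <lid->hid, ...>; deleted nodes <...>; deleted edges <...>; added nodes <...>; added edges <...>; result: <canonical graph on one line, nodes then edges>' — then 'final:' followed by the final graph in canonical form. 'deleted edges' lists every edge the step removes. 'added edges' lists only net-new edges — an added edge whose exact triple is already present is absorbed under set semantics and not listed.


step 1: rule r2; match: 0->8, 1->3, 2->1, 3->6, 4->11; deleted nodes 11; deleted edges (11,3,hold); added nodes 15, 16; added edges (15,1,hold); (16,6,hold); result: nodes: 1:s, 3:s, 6:s, 7:q1, 8:q2, 10:q3, 12:dot, 14:dot, 15:dot, 16:dot edges: (1,7,i); (3,7,i); (3,8,i); (6,10,i); (8,1,o); (8,6,o); (10,3,o); (12,3,hold); (14,6,hold); (15,1,hold); (16,6,hold)
step 2: rule r1; match: 0->7, 1->1, 2->3, 3->15, 4->12; deleted nodes 12, 15; deleted edges (12,3,hold); (15,1,hold); added nodes (none); added edges (none); result: nodes: 1:s, 3:s, 6:s, 7:q1, 8:q2, 10:q3, 14:dot, 16:dot edges: (1,7,i); (3,7,i); (3,8,i); (6,10,i); (8,1,o); (8,6,o); (10,3,o); (14,6,hold); (16,6,hold)
final:
nodes: 1:s, 3:s, 6:s, 7:q1, 8:q2, 10:q3, 14:dot, 16:dot
edges: (1,7,i); (3,7,i); (3,8,i); (6,10,i); (8,1,o); (8,6,o); (10,3,o); (14,6,hold); (16,6,hold)


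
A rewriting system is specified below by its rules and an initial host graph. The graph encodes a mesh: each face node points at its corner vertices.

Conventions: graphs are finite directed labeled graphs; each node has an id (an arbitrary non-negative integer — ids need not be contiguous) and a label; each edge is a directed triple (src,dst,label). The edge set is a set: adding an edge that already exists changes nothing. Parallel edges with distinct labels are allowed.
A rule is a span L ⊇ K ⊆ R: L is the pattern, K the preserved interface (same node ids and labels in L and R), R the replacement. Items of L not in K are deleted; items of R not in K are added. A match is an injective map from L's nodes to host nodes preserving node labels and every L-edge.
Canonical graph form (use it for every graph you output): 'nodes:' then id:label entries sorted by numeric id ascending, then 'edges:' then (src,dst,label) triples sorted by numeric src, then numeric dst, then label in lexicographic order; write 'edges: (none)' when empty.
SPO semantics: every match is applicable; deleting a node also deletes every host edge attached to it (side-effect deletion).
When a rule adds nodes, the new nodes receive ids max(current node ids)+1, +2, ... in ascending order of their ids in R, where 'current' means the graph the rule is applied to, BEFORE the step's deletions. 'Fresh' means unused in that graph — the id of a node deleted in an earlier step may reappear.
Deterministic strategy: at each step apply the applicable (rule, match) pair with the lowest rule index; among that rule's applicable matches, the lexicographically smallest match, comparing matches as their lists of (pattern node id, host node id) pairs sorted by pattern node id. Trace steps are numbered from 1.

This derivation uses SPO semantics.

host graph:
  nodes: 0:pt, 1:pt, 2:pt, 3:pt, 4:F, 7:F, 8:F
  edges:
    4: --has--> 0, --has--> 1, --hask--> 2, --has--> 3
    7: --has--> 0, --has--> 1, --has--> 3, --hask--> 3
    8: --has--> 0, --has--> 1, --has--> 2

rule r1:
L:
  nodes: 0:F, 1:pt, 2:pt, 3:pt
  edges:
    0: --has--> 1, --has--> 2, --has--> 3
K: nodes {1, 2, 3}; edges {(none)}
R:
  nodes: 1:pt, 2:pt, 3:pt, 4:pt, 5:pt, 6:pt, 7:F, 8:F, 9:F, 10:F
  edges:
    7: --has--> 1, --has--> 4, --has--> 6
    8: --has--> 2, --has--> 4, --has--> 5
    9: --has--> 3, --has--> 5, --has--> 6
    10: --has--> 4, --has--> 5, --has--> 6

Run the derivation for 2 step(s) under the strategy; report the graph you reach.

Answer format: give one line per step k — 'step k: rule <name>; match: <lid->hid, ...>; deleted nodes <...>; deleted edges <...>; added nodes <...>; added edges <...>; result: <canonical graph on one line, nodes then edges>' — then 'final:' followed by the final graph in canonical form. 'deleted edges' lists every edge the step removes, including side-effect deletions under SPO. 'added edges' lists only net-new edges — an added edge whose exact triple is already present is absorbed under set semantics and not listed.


step 1: rule r1; match: 0->4, 1->0, 2->1, 3->3; deleted nodes 4; deleted edges (4,0,has); (4,1,has); (4,2,hask); (4,3,has); added nodes 9, 10, 11, 12, 13, 14, 15; added edges (12,0,has); (12,9,has); (12,11,has); (13,1,has); (13,9,has); (13,10,has); (14,3,has); (14,10,has); (14,11,has); (15,9,has); (15,10,has); (15,11,has); result: nodes: 0:pt, 1:pt, 2:pt, 3:pt, 7:F, 8:F, 9:pt, 10:pt, 11:pt, 12:F, 13:F, 14:F, 15:F edges: (7,0,has); (7,1,has); (7,3,has); (7,3,hask); (8,0,has); (8,1,has); (8,2,has); (12,0,has); (12,9,has); (12,11,has); (13,1,has); (13,9,has); (13,10,has); (14,3,has); (14,10,has); (14,11,has); (15,9,has); (15,10,has); (15,11,has)
step 2: rule r1; match: 0->7, 1->0, 2->1, 3->3; deleted nodes 7; deleted edges (7,0,has); (7,1,has); (7,3,has); (7,3,hask); added nodes 16, 17, 18, 19, 20, 21, 22; added edges (19,0,has); (19,16,has); (19,18,has); (20,1,has); (20,16,has); (20,17,has); (21,3,has); (21,17,has); (21,18,has); (22,16,has); (22,17,has); (22,18,has); result: nodes: 0:pt, 1:pt, 2:pt, 3:pt, 8:F, 9:pt, 10:pt, 11:pt, 12:F, 13:F, 14:F, 15:F, 16:pt, 17:pt, 18:pt, 19:F, 20:F, 21:F, 22:F edges: (8,0,has); (8,1,has); (8,2,has); (12,0,has); (12,9,has); (12,11,has); (13,1,has); (13,9,has); (13,10,has); (14,3,has); (14,10,has); (14,11,has); (15,9,has); (15,10,has); (15,11,has); (19,0,has); (19,16,has); (19,18,has); (20,1,has); (20,16,has); (20,17,has); (21,3,has); (21,17,has); (21,18,has); (22,16,has); (22,17,has); (22,18,has)
final:
nodes: 0:pt, 1:pt, 2:pt, 3:pt, 8:F, 9:pt, 10:pt, 11:pt, 12:F, 13:F, 14:F, 15:F, 16:pt, 17:pt, 18:pt, 19:F, 20:F, 21:F, 22:F
edges: (8,0,has); (8,1,has); (8,2,has); (12,0,has); (12,9,has); (12,11,has); (13,1,has); (13,9,has); (13,10,has); (14,3,has); (14,10,has); (14,11,has); (15,9,has); (15,10,has); (15,11,has); (19,0,has); (19,16,has); (19,18,has); (20,1,has); (20,16,has); (20,17,has); (21,3,has); (21,17,has); (21,18,has); (22,16,has); (22,17,has); (22,18,has)


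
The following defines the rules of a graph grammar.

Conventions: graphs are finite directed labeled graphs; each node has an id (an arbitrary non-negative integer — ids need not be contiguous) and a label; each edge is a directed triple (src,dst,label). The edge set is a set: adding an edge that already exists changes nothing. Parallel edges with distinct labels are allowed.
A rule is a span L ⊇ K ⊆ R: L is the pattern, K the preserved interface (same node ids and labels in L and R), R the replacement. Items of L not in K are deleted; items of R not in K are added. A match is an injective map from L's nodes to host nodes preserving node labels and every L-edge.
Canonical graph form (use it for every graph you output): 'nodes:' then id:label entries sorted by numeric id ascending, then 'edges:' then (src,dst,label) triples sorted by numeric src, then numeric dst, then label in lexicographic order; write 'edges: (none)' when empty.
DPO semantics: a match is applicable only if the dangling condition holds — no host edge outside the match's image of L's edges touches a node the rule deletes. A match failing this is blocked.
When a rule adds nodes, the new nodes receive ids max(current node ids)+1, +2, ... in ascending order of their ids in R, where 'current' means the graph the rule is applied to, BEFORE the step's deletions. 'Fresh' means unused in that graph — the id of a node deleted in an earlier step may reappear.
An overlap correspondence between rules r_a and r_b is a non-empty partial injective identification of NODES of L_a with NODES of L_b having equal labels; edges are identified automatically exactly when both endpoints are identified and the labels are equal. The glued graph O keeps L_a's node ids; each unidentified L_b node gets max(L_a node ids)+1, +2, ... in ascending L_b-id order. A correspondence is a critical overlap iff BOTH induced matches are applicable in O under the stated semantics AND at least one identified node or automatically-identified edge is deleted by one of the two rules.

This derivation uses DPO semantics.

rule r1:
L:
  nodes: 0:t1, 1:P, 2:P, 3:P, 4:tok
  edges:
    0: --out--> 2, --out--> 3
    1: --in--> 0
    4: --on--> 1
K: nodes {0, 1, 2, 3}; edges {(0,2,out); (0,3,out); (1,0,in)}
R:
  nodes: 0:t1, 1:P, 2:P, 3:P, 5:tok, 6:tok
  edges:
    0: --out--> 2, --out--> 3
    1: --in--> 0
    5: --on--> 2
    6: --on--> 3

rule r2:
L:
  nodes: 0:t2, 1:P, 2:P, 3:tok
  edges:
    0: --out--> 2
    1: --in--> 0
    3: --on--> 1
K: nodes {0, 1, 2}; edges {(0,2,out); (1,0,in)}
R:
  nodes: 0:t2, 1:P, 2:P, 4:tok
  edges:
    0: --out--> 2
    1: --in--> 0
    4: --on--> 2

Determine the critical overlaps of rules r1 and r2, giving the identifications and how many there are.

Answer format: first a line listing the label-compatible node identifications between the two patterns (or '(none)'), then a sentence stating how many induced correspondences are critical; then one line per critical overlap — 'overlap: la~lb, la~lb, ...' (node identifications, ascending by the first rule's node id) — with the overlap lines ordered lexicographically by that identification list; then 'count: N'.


label-compatible node identifications between L(r1) and L(r2): 1~1, 1~2, 2~1, 2~2, 3~1, 3~2, 4~3
3 of the induced correspondences are critical overlaps of r1 and r2.
overlap: 1~1, 2~2, 4~3
overlap: 1~1, 3~2, 4~3
overlap: 1~1, 4~3
count: 3


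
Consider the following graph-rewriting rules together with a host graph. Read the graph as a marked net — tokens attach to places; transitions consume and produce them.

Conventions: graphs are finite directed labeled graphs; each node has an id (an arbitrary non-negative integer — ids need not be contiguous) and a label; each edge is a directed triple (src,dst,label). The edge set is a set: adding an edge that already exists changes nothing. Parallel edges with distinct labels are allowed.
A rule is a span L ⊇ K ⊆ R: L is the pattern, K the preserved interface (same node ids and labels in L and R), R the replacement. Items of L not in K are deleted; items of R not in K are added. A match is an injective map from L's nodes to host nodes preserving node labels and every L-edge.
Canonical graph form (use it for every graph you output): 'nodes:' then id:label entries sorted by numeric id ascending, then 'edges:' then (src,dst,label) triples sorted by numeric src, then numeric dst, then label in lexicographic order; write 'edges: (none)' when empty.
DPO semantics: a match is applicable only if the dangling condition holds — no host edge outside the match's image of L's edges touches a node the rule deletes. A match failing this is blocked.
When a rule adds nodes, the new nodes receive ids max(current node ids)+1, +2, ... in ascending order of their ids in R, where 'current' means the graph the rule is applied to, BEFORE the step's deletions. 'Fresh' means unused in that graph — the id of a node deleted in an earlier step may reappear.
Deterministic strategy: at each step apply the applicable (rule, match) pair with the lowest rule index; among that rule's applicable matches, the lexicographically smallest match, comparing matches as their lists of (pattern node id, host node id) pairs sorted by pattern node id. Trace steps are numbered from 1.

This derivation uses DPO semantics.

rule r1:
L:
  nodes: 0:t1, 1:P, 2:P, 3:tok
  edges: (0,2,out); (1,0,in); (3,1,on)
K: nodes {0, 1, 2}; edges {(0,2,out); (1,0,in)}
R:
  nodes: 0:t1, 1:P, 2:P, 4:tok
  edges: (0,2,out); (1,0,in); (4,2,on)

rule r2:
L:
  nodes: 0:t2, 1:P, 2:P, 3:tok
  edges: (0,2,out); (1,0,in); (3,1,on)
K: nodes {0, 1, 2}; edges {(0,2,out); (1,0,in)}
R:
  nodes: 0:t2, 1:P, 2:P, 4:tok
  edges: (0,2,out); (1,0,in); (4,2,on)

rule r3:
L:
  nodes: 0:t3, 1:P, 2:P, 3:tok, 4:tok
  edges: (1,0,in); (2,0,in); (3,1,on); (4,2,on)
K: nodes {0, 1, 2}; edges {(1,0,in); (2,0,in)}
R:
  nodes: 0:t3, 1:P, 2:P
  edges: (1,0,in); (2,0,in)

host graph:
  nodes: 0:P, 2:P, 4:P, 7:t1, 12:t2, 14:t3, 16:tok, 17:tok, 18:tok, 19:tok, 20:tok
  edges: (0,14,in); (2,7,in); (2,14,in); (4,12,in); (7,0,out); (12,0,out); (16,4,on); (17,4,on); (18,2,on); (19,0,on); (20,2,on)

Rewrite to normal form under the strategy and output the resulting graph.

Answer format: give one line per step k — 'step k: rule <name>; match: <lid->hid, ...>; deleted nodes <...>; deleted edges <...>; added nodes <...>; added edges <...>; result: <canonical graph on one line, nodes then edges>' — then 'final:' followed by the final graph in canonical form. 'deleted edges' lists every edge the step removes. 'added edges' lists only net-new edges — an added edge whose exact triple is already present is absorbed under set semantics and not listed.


step 1: rule r1; match: 0->7, 1->2, 2->0, 3->18; deleted nodes 18; deleted edges (18,2,on); added nodes 21; added edges (21,0,on); result: nodes: 0:P, 2:P, 4:P, 7:t1, 12:t2, 14:t3, 16:tok, 17:tok, 19:tok, 20:tok, 21:tok edges: (0,14,in); (2,7,in); (2,14,in); (4,12,in); (7,0,out); (12,0,out); (16,4,on); (17,4,on); (19,0,on); (20,2,on); (21,0,on)
step 2: rule r1; match: 0->7, 1->2, 2->0, 3->20; deleted nodes 20; deleted edges (20,2,on); added nodes 22; added edges (22,0,on); result: nodes: 0:P, 2:P, 4:P, 7:t1, 12:t2, 14:t3, 16:tok, 17:tok, 19:tok, 21:tok, 22:tok edges: (0,14,in); (2,7,in); (2,14,in); (4,12,in); (7,0,out); (12,0,out); (16,4,on); (17,4,on); (19,0,on); (21,0,on); (22,0,on)
step 3: rule r2; match: 0->12, 1->4, 2->0, 3->16; deleted nodes 16; deleted edges (16,4,on); added nodes 23; added edges (23,0,on); result: nodes: 0:P, 2:P, 4:P, 7:t1, 12:t2, 14:t3, 17:tok, 19:tok, 21:tok, 22:tok, 23:tok edges: (0,14,in); (2,7,in); (2,14,in); (4,12,in); (7,0,out); (12,0,out); (17,4,on); (19,0,on); (21,0,on); (22,0,on); (23,0,on)
step 4: rule r2; match: 0->12, 1->4, 2->0, 3->17; deleted nodes 17; deleted edges (17,4,on); added nodes 24; added edges (24,0,on); result: nodes: 0:P, 2:P, 4:P, 7:t1, 12:t2, 14:t3, 19:tok, 21:tok, 22:tok, 23:tok, 24:tok edges: (0,14,in); (2,7,in); (2,14,in); (4,12,in); (7,0,out); (12,0,out); (19,0,on); (21,0,on); (22,0,on); (23,0,on); (24,0,on)
final:
nodes: 0:P, 2:P, 4:P, 7:t1, 12:t2, 14:t3, 19:tok, 21:tok, 22:tok, 23:tok, 24:tok
edges: (0,14,in); (2,7,in); (2,14,in); (4,12,in); (7,0,out); (12,0,out); (19,0,on); (21,0,on); (22,0,on); (23,0,on); (24,0,on)


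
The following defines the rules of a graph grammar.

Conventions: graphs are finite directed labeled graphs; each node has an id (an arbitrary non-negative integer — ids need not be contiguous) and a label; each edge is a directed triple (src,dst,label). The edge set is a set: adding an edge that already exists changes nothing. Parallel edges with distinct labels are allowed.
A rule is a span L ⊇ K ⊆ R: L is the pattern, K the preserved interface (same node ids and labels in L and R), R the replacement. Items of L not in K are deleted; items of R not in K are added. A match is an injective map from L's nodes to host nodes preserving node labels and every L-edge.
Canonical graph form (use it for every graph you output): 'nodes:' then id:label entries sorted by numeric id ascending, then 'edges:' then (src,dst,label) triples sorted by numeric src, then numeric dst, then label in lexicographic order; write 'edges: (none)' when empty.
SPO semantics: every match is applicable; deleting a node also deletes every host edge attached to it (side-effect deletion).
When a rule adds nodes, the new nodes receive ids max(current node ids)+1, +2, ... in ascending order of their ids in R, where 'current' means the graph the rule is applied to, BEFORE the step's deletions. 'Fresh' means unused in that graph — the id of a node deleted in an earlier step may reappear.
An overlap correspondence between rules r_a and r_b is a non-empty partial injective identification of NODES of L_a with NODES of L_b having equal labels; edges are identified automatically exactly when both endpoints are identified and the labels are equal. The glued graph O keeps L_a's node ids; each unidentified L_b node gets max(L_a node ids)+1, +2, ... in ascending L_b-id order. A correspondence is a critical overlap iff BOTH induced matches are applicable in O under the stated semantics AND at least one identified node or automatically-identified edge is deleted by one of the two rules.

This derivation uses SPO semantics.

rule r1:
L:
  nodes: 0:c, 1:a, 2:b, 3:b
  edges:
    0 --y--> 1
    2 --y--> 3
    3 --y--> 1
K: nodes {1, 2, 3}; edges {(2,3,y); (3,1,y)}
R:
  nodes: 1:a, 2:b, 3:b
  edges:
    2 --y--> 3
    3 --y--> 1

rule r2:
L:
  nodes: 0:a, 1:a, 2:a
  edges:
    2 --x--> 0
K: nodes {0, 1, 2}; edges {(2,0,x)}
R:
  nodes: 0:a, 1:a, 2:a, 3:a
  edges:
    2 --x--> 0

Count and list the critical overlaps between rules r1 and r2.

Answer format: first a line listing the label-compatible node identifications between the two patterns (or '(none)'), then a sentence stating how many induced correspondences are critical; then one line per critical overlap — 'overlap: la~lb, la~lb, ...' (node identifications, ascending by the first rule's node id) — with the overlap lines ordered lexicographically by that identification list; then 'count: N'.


label-compatible node identifications between L(r1) and L(r2): 1~0, 1~1, 1~2
0 of the induced correspondences are critical overlaps of r1 and r2.
count: 0
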